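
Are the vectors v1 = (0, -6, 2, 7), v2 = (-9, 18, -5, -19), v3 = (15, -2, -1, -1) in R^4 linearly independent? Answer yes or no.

no

Form the matrix with these vectors as rows and row reduce.
Swap R1 ↔ R2
R3 ← R3 + (5/3)·R1: [0, 28, -28/3, -98/3]
R3 ← R3 + (14/3)·R2: [0, 0, 0, 0]
2 nonzero rows, so the 3 vectors span a space of dimension 2.
Since 2 < 3, the vectors are linearly dependent.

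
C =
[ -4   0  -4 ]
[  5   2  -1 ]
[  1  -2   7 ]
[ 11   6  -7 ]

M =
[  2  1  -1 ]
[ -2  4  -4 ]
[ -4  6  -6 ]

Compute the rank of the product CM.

First compute CM:
[[  8, -28,  28],
 [ 10,   7,  -7],
 [-22,  35, -35],
 [ 38,  -7,   7]]
Now row reduce the product.
R2 ← R2 − (5/4)·R1: [0, 42, -42]
R3 ← R3 + (11/4)·R1: [0, -42, 42]
R4 ← R4 − (19/4)·R1: [0, 126, -126]
R3 ← R3 + R2: [0, 0, 0]
R4 ← R4 − (3)·R2: [0, 0, 0]
2 nonzero rows, so rank(CM) = 2.

2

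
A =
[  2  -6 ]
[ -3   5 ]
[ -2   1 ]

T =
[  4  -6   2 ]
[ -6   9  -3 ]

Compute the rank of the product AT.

First compute AT:
[[ 44, -66,  22],
 [-42,  63, -21],
 [-14,  21,  -7]]
Now row reduce the product.
R2 ← R2 + (21/22)·R1: [0, 0, 0]
R3 ← R3 + (7/22)·R1: [0, 0, 0]
1 nonzero row, so rank(AT) = 1.

1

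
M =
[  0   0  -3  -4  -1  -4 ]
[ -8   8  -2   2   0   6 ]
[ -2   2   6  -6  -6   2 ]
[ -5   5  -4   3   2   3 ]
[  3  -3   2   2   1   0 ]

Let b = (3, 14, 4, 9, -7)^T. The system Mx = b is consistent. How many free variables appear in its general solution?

Row reduce the augmented matrix [M | b].
Swap R1 ↔ R2
R3 ← R3 − (1/4)·R1: [0, 0, 13/2, -13/2, -6, 1/2, 1/2]
R4 ← R4 − (5/8)·R1: [0, 0, -11/4, 7/4, 2, -3/4, 1/4]
R5 ← R5 + (3/8)·R1: [0, 0, 5/4, 11/4, 1, 9/4, -7/4]
R3 ← R3 + (13/6)·R2: [0, 0, 0, -91/6, -49/6, -49/6, 7]
R4 ← R4 − (11/12)·R2: [0, 0, 0, 65/12, 35/12, 35/12, -5/2]
R5 ← R5 + (5/12)·R2: [0, 0, 0, 13/12, 7/12, 7/12, -1/2]
R4 ← R4 + (5/14)·R3: [0, 0, 0, 0, 0, 0, 0]
R5 ← R5 + (1/14)·R3: [0, 0, 0, 0, 0, 0, 0]
The echelon form has 3 nonzero rows, and every pivot lies in the first 6 columns, so rank(M) = rank([M|b]) = 3.
The system is consistent.
Free variables = (unknowns) − (rank) = 6 − 3 = 3.

3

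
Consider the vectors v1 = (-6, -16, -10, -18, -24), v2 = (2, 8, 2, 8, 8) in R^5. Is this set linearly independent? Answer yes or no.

Form the matrix with these vectors as rows and row reduce.
R2 ← R2 + (1/3)·R1: [0, 8/3, -4/3, 2, 0]
2 nonzero rows, so the 2 vectors span a space of dimension 2.
Since 2 = 2, the vectors are linearly independent.

yes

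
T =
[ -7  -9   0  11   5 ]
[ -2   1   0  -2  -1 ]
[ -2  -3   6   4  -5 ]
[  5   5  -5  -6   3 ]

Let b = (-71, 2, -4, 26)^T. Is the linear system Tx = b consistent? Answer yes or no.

yes

Row reduce the augmented matrix [T | b].
R2 ← R2 − (2/7)·R1: [0, 25/7, 0, -36/7, -17/7, 156/7]
R3 ← R3 − (2/7)·R1: [0, -3/7, 6, 6/7, -45/7, 114/7]
R4 ← R4 + (5/7)·R1: [0, -10/7, -5, 13/7, 46/7, -173/7]
R3 ← R3 + (3/25)·R2: [0, 0, 6, 6/25, -168/25, 474/25]
R4 ← R4 + (2/5)·R2: [0, 0, -5, -1/5, 28/5, -79/5]
R4 ← R4 + (5/6)·R3: [0, 0, 0, 0, 0, 0]
The echelon form has 3 nonzero rows, and every pivot lies in the first 5 columns, so rank(T) = rank([T|b]) = 3.
The system is consistent.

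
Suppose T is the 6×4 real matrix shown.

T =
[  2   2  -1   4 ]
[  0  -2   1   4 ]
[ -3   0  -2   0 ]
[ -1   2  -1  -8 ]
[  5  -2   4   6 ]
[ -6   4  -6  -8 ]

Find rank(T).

3

Row reduce to echelon form.
R3 ← R3 + (3/2)·R1: [0, 3, -7/2, 6]
R4 ← R4 + (1/2)·R1: [0, 3, -3/2, -6]
R5 ← R5 − (5/2)·R1: [0, -7, 13/2, -4]
R6 ← R6 + (3)·R1: [0, 10, -9, 4]
R3 ← R3 + (3/2)·R2: [0, 0, -2, 12]
R4 ← R4 + (3/2)·R2: [0, 0, 0, 0]
R5 ← R5 − (7/2)·R2: [0, 0, 3, -18]
R6 ← R6 + (5)·R2: [0, 0, -4, 24]
R5 ← R5 + (3/2)·R3: [0, 0, 0, 0]
R6 ← R6 − (2)·R3: [0, 0, 0, 0]
Echelon form has 3 nonzero rows, so rank(T) = 3.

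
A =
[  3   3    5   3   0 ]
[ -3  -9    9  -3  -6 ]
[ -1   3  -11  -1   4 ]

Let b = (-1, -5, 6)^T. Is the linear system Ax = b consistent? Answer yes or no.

no

Row reduce the augmented matrix [A | b].
R2 ← R2 + R1: [0, -6, 14, 0, -6, -6]
R3 ← R3 + (1/3)·R1: [0, 4, -28/3, 0, 4, 17/3]
R3 ← R3 + (2/3)·R2: [0, 0, 0, 0, 0, 5/3]
The echelon form has 3 nonzero rows; the last pivot sits in the augmented column, so rank(A) = 2 but rank([A|b]) = 3.
Since the ranks differ, the system is inconsistent.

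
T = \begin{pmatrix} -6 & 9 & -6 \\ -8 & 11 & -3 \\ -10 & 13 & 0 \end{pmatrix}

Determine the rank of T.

2

Row reduce to echelon form.
R2 ← R2 − (4/3)·R1: [0, -1, 5]
R3 ← R3 − (5/3)·R1: [0, -2, 10]
R3 ← R3 − (2)·R2: [0, 0, 0]
Echelon form has 2 nonzero rows, so rank(T) = 2.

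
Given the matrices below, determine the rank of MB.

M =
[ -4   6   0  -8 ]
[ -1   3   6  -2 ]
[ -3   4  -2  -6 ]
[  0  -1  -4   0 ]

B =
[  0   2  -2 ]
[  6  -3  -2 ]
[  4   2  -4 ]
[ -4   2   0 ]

2

First compute MB:
[[ 68, -42,  -4],
 [ 50,  -3, -28],
 [ 40, -34,   6],
 [-22,  -5,  18]]
Now row reduce the product.
R2 ← R2 − (25/34)·R1: [0, 474/17, -426/17]
R3 ← R3 − (10/17)·R1: [0, -158/17, 142/17]
R4 ← R4 + (11/34)·R1: [0, -316/17, 284/17]
R3 ← R3 + (1/3)·R2: [0, 0, 0]
R4 ← R4 + (2/3)·R2: [0, 0, 0]
2 nonzero rows, so rank(MB) = 2.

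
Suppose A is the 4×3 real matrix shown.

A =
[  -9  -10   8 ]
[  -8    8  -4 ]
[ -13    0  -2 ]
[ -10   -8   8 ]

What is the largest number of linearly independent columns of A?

Row reduce to echelon form.
R2 ← R2 − (8/9)·R1: [0, 152/9, -100/9]
R3 ← R3 − (13/9)·R1: [0, 130/9, -122/9]
R4 ← R4 − (10/9)·R1: [0, 28/9, -8/9]
R3 ← R3 − (65/76)·R2: [0, 0, -77/19]
R4 ← R4 − (7/38)·R2: [0, 0, 22/19]
R4 ← R4 + (2/7)·R3: [0, 0, 0]
Echelon form has 3 nonzero rows, so rank(A) = 3.
The rank gives the maximum number of linearly independent columns: 3.

3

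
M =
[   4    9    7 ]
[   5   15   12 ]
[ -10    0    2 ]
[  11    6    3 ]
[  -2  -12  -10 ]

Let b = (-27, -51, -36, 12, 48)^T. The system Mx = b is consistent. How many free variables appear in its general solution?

1

Row reduce the augmented matrix [M | b].
R2 ← R2 − (5/4)·R1: [0, 15/4, 13/4, -69/4]
R3 ← R3 + (5/2)·R1: [0, 45/2, 39/2, -207/2]
R4 ← R4 − (11/4)·R1: [0, -75/4, -65/4, 345/4]
R5 ← R5 + (1/2)·R1: [0, -15/2, -13/2, 69/2]
R3 ← R3 − (6)·R2: [0, 0, 0, 0]
R4 ← R4 + (5)·R2: [0, 0, 0, 0]
R5 ← R5 + (2)·R2: [0, 0, 0, 0]
The echelon form has 2 nonzero rows, and every pivot lies in the first 3 columns, so rank(M) = rank([M|b]) = 2.
The system is consistent.
Free variables = (unknowns) − (rank) = 3 − 2 = 1.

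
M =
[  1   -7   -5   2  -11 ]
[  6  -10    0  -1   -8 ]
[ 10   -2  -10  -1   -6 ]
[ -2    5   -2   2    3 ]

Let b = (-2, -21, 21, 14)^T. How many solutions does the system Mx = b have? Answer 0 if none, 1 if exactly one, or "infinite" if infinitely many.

infinite

Row reduce the augmented matrix [M | b].
R2 ← R2 − (6)·R1: [0, 32, 30, -13, 58, -9]
R3 ← R3 − (10)·R1: [0, 68, 40, -21, 104, 41]
R4 ← R4 + (2)·R1: [0, -9, -12, 6, -19, 10]
R3 ← R3 − (17/8)·R2: [0, 0, -95/4, 53/8, -77/4, 481/8]
R4 ← R4 + (9/32)·R2: [0, 0, -57/16, 75/32, -43/16, 239/32]
R4 ← R4 − (3/20)·R3: [0, 0, 0, 27/20, 1/5, -31/20]
The echelon form has 4 nonzero rows, and every pivot lies in the first 5 columns, so rank(M) = rank([M|b]) = 4.
The system is consistent.
rank = 4 < 5 unknowns, so there are infinitely many solutions.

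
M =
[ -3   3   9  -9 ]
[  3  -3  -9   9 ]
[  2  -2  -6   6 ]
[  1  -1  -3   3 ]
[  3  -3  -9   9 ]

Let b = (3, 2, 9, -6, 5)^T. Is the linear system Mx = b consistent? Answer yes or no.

Row reduce the augmented matrix [M | b].
R2 ← R2 + R1: [0, 0, 0, 0, 5]
R3 ← R3 + (2/3)·R1: [0, 0, 0, 0, 11]
R4 ← R4 + (1/3)·R1: [0, 0, 0, 0, -5]
R5 ← R5 + R1: [0, 0, 0, 0, 8]
R3 ← R3 − (11/5)·R2: [0, 0, 0, 0, 0]
R4 ← R4 + R2: [0, 0, 0, 0, 0]
R5 ← R5 − (8/5)·R2: [0, 0, 0, 0, 0]
The echelon form has 2 nonzero rows; the last pivot sits in the augmented column, so rank(M) = 1 but rank([M|b]) = 2.
Since the ranks differ, the system is inconsistent.

no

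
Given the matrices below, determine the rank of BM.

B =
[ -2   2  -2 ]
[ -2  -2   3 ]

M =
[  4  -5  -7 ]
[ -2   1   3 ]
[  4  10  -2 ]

First compute BM:
[[-20,  -8,  24],
 [  8,  38,   2]]
Now row reduce the product.
R2 ← R2 + (2/5)·R1: [0, 174/5, 58/5]
2 nonzero rows, so rank(BM) = 2.

2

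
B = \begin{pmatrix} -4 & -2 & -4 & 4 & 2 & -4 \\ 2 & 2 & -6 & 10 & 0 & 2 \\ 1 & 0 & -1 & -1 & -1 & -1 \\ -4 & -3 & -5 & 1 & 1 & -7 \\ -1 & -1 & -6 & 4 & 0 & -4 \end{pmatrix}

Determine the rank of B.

Row reduce to echelon form.
R2 ← R2 + (1/2)·R1: [0, 1, -8, 12, 1, 0]
R3 ← R3 + (1/4)·R1: [0, -1/2, -2, 0, -1/2, -2]
R4 ← R4 − R1: [0, -1, -1, -3, -1, -3]
R5 ← R5 − (1/4)·R1: [0, -1/2, -5, 3, -1/2, -3]
R3 ← R3 + (1/2)·R2: [0, 0, -6, 6, 0, -2]
R4 ← R4 + R2: [0, 0, -9, 9, 0, -3]
R5 ← R5 + (1/2)·R2: [0, 0, -9, 9, 0, -3]
R4 ← R4 − (3/2)·R3: [0, 0, 0, 0, 0, 0]
R5 ← R5 − (3/2)·R3: [0, 0, 0, 0, 0, 0]
Echelon form has 3 nonzero rows, so rank(B) = 3.

3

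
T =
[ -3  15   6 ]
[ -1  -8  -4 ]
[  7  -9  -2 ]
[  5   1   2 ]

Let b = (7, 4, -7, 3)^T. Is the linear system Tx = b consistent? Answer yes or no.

Row reduce the augmented matrix [T | b].
R2 ← R2 − (1/3)·R1: [0, -13, -6, 5/3]
R3 ← R3 + (7/3)·R1: [0, 26, 12, 28/3]
R4 ← R4 + (5/3)·R1: [0, 26, 12, 44/3]
R3 ← R3 + (2)·R2: [0, 0, 0, 38/3]
R4 ← R4 + (2)·R2: [0, 0, 0, 18]
R4 ← R4 − (27/19)·R3: [0, 0, 0, 0]
The echelon form has 3 nonzero rows; the last pivot sits in the augmented column, so rank(T) = 2 but rank([T|b]) = 3.
Since the ranks differ, the system is inconsistent.

no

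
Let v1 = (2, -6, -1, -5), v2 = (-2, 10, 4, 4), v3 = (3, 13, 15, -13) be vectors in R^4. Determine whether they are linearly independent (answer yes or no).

no

Form the matrix with these vectors as rows and row reduce.
R2 ← R2 + R1: [0, 4, 3, -1]
R3 ← R3 − (3/2)·R1: [0, 22, 33/2, -11/2]
R3 ← R3 − (11/2)·R2: [0, 0, 0, 0]
2 nonzero rows, so the 3 vectors span a space of dimension 2.
Since 2 < 3, the vectors are linearly dependent.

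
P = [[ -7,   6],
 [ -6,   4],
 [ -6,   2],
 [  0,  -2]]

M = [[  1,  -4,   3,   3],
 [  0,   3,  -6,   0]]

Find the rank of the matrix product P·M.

2

First compute PM:
[[ -7,  46, -57, -21],
 [ -6,  36, -42, -18],
 [ -6,  30, -30, -18],
 [  0,  -6,  12,   0]]
Now row reduce the product.
R2 ← R2 − (6/7)·R1: [0, -24/7, 48/7, 0]
R3 ← R3 − (6/7)·R1: [0, -66/7, 132/7, 0]
R3 ← R3 − (11/4)·R2: [0, 0, 0, 0]
R4 ← R4 − (7/4)·R2: [0, 0, 0, 0]
2 nonzero rows, so rank(PM) = 2.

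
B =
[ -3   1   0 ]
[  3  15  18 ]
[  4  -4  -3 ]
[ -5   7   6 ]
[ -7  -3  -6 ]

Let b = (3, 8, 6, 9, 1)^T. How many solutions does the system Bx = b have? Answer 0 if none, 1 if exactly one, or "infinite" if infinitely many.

0

Row reduce the augmented matrix [B | b].
R2 ← R2 + R1: [0, 16, 18, 11]
R3 ← R3 + (4/3)·R1: [0, -8/3, -3, 10]
R4 ← R4 − (5/3)·R1: [0, 16/3, 6, 4]
R5 ← R5 − (7/3)·R1: [0, -16/3, -6, -6]
R3 ← R3 + (1/6)·R2: [0, 0, 0, 71/6]
R4 ← R4 − (1/3)·R2: [0, 0, 0, 1/3]
R5 ← R5 + (1/3)·R2: [0, 0, 0, -7/3]
R4 ← R4 − (2/71)·R3: [0, 0, 0, 0]
R5 ← R5 + (14/71)·R3: [0, 0, 0, 0]
The echelon form has 3 nonzero rows; the last pivot sits in the augmented column, so rank(B) = 2 but rank([B|b]) = 3.
Since the ranks differ, the system is inconsistent.
It has no solutions.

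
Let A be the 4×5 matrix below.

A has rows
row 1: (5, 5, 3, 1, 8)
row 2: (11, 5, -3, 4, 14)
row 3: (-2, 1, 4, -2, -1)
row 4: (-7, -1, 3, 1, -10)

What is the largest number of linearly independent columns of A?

3

Row reduce to echelon form.
R2 ← R2 − (11/5)·R1: [0, -6, -48/5, 9/5, -18/5]
R3 ← R3 + (2/5)·R1: [0, 3, 26/5, -8/5, 11/5]
R4 ← R4 + (7/5)·R1: [0, 6, 36/5, 12/5, 6/5]
R3 ← R3 + (1/2)·R2: [0, 0, 2/5, -7/10, 2/5]
R4 ← R4 + R2: [0, 0, -12/5, 21/5, -12/5]
R4 ← R4 + (6)·R3: [0, 0, 0, 0, 0]
Echelon form has 3 nonzero rows, so rank(A) = 3.
The rank gives the maximum number of linearly independent columns: 3.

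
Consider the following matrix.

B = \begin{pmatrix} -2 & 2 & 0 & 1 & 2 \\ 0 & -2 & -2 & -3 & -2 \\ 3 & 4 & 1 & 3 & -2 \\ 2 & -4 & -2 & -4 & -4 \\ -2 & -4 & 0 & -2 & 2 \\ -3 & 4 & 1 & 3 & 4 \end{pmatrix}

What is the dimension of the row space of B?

3

Row reduce to echelon form.
R3 ← R3 + (3/2)·R1: [0, 7, 1, 9/2, 1]
R4 ← R4 + R1: [0, -2, -2, -3, -2]
R5 ← R5 − R1: [0, -6, 0, -3, 0]
R6 ← R6 − (3/2)·R1: [0, 1, 1, 3/2, 1]
R3 ← R3 + (7/2)·R2: [0, 0, -6, -6, -6]
R4 ← R4 − R2: [0, 0, 0, 0, 0]
R5 ← R5 − (3)·R2: [0, 0, 6, 6, 6]
R6 ← R6 + (1/2)·R2: [0, 0, 0, 0, 0]
R5 ← R5 + R3: [0, 0, 0, 0, 0]
Echelon form has 3 nonzero rows, so rank(B) = 3.
The row space has dimension equal to the rank: 3.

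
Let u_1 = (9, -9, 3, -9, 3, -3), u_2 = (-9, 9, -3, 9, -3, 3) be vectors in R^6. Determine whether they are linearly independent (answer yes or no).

no

Form the matrix with these vectors as rows and row reduce.
R2 ← R2 + R1: [0, 0, 0, 0, 0, 0]
1 nonzero row, so the 2 vectors span a space of dimension 1.
Since 1 < 2, the vectors are linearly dependent.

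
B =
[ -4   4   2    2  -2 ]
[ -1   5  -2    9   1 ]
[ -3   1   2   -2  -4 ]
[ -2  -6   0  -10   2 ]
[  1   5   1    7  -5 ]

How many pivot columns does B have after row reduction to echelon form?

4

Row reduce to echelon form.
R2 ← R2 − (1/4)·R1: [0, 4, -5/2, 17/2, 3/2]
R3 ← R3 − (3/4)·R1: [0, -2, 1/2, -7/2, -5/2]
R4 ← R4 − (1/2)·R1: [0, -8, -1, -11, 3]
R5 ← R5 + (1/4)·R1: [0, 6, 3/2, 15/2, -11/2]
R3 ← R3 + (1/2)·R2: [0, 0, -3/4, 3/4, -7/4]
R4 ← R4 + (2)·R2: [0, 0, -6, 6, 6]
R5 ← R5 − (3/2)·R2: [0, 0, 21/4, -21/4, -31/4]
R4 ← R4 − (8)·R3: [0, 0, 0, 0, 20]
R5 ← R5 + (7)·R3: [0, 0, 0, 0, -20]
R5 ← R5 + R4: [0, 0, 0, 0, 0]
Echelon form has 4 nonzero rows, so rank(B) = 4.
Each nonzero row contributes one pivot column: 4 pivot columns.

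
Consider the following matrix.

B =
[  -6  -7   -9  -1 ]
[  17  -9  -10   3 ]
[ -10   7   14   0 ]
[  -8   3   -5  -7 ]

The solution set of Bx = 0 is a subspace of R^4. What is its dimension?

Row reduce to echelon form.
R2 ← R2 + (17/6)·R1: [0, -173/6, -71/2, 1/6]
R3 ← R3 − (5/3)·R1: [0, 56/3, 29, 5/3]
R4 ← R4 − (4/3)·R1: [0, 37/3, 7, -17/3]
R3 ← R3 + (112/173)·R2: [0, 0, 1041/173, 307/173]
R4 ← R4 + (74/173)·R2: [0, 0, -1416/173, -968/173]
R4 ← R4 + (472/347)·R3: [0, 0, 0, -1104/347]
4 nonzero rows, so rank(B) = 4.
B has 4 columns; by rank–nullity, nullity = 4 − 4 = 0.

0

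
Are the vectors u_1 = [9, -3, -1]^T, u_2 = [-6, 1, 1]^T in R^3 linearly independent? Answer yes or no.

Form the matrix with these vectors as rows and row reduce.
R2 ← R2 + (2/3)·R1: [0, -1, 1/3]
2 nonzero rows, so the 2 vectors span a space of dimension 2.
Since 2 = 2, the vectors are linearly independent.

yes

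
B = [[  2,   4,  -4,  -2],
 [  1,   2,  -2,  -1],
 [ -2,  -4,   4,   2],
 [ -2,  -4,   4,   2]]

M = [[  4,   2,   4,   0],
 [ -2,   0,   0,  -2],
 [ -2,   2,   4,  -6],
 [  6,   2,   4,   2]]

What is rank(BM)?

First compute BM:
[[ -4,  -8, -16,  12],
 [ -2,  -4,  -8,   6],
 [  4,   8,  16, -12],
 [  4,   8,  16, -12]]
Now row reduce the product.
R2 ← R2 − (1/2)·R1: [0, 0, 0, 0]
R3 ← R3 + R1: [0, 0, 0, 0]
R4 ← R4 + R1: [0, 0, 0, 0]
1 nonzero row, so rank(BM) = 1.

1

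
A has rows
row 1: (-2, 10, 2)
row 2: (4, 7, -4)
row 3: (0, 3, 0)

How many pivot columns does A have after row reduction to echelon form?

2

Row reduce to echelon form.
R2 ← R2 + (2)·R1: [0, 27, 0]
R3 ← R3 − (1/9)·R2: [0, 0, 0]
Echelon form has 2 nonzero rows, so rank(A) = 2.
Each nonzero row contributes one pivot column: 2 pivot columns.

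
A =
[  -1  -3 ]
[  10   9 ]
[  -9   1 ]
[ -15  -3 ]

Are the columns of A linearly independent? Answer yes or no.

Row reduce A to echelon form.
R2 ← R2 + (10)·R1: [0, -21]
R3 ← R3 − (9)·R1: [0, 28]
R4 ← R4 − (15)·R1: [0, 42]
R3 ← R3 + (4/3)·R2: [0, 0]
R4 ← R4 + (2)·R2: [0, 0]
2 pivots among 2 columns.
Every column is a pivot column, so the columns are linearly independent.

yes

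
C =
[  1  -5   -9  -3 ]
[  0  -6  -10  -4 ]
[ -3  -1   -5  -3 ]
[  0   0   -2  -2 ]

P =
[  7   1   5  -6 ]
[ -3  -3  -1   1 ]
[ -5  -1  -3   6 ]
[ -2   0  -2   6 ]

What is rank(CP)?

4

First compute CP:
[[ 73,  25,  43, -83],
 [ 76,  28,  44, -90],
 [ 13,   5,   7, -31],
 [ 14,   2,  10, -24]]
Now row reduce the product.
R2 ← R2 − (76/73)·R1: [0, 144/73, -56/73, -262/73]
R3 ← R3 − (13/73)·R1: [0, 40/73, -48/73, -1184/73]
R4 ← R4 − (14/73)·R1: [0, -204/73, 128/73, -590/73]
R3 ← R3 − (5/18)·R2: [0, 0, -4/9, -137/9]
R4 ← R4 + (17/12)·R2: [0, 0, 2/3, -79/6]
R4 ← R4 + (3/2)·R3: [0, 0, 0, -36]
4 nonzero rows, so rank(CP) = 4.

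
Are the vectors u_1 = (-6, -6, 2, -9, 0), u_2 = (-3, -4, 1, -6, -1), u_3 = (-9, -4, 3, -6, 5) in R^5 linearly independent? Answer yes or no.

Form the matrix with these vectors as rows and row reduce.
R2 ← R2 − (1/2)·R1: [0, -1, 0, -3/2, -1]
R3 ← R3 − (3/2)·R1: [0, 5, 0, 15/2, 5]
R3 ← R3 + (5)·R2: [0, 0, 0, 0, 0]
2 nonzero rows, so the 3 vectors span a space of dimension 2.
Since 2 < 3, the vectors are linearly dependent.

no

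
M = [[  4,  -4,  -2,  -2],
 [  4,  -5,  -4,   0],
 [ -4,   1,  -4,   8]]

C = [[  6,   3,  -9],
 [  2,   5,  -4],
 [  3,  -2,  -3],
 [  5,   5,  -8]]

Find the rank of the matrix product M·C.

2

First compute MC:
[[  0, -14,   2],
 [  2,  -5,  -4],
 [  6,  41, -20]]
Now row reduce the product.
Swap R1 ↔ R2
R3 ← R3 − (3)·R1: [0, 56, -8]
R3 ← R3 + (4)·R2: [0, 0, 0]
2 nonzero rows, so rank(MC) = 2.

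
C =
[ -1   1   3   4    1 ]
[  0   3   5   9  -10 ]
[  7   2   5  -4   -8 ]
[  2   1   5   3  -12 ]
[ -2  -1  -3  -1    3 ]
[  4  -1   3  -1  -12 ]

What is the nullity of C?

0

Row reduce to echelon form.
R3 ← R3 + (7)·R1: [0, 9, 26, 24, -1]
R4 ← R4 + (2)·R1: [0, 3, 11, 11, -10]
R5 ← R5 − (2)·R1: [0, -3, -9, -9, 1]
R6 ← R6 + (4)·R1: [0, 3, 15, 15, -8]
R3 ← R3 − (3)·R2: [0, 0, 11, -3, 29]
R4 ← R4 − R2: [0, 0, 6, 2, 0]
R5 ← R5 + R2: [0, 0, -4, 0, -9]
R6 ← R6 − R2: [0, 0, 10, 6, 2]
R4 ← R4 − (6/11)·R3: [0, 0, 0, 40/11, -174/11]
R5 ← R5 + (4/11)·R3: [0, 0, 0, -12/11, 17/11]
R6 ← R6 − (10/11)·R3: [0, 0, 0, 96/11, -268/11]
R5 ← R5 + (3/10)·R4: [0, 0, 0, 0, -16/5]
R6 ← R6 − (12/5)·R4: [0, 0, 0, 0, 68/5]
R6 ← R6 + (17/4)·R5: [0, 0, 0, 0, 0]
5 nonzero rows, so rank(C) = 5.
C has 5 columns; by rank–nullity, nullity = 5 − 5 = 0.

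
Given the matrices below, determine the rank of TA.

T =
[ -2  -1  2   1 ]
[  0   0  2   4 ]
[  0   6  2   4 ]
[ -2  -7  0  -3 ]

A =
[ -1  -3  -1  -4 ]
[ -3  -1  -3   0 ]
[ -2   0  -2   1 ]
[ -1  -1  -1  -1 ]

2

First compute TA:
[[  0,   6,   0,   9],
 [ -8,  -4,  -8,  -2],
 [-26, -10, -26,  -2],
 [ 26,  16,  26,  11]]
Now row reduce the product.
Swap R1 ↔ R2
R3 ← R3 − (13/4)·R1: [0, 3, 0, 9/2]
R4 ← R4 + (13/4)·R1: [0, 3, 0, 9/2]
R3 ← R3 − (1/2)·R2: [0, 0, 0, 0]
R4 ← R4 − (1/2)·R2: [0, 0, 0, 0]
2 nonzero rows, so rank(TA) = 2.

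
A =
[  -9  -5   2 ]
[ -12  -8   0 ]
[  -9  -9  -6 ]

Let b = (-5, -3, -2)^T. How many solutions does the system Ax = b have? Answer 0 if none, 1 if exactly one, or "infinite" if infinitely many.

0

Row reduce the augmented matrix [A | b].
R2 ← R2 − (4/3)·R1: [0, -4/3, -8/3, 11/3]
R3 ← R3 − R1: [0, -4, -8, 3]
R3 ← R3 − (3)·R2: [0, 0, 0, -8]
The echelon form has 3 nonzero rows; the last pivot sits in the augmented column, so rank(A) = 2 but rank([A|b]) = 3.
Since the ranks differ, the system is inconsistent.
It has no solutions.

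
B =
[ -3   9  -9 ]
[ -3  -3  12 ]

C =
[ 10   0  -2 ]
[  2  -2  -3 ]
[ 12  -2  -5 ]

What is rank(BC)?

First compute BC:
[[-120,   0,  24],
 [108, -18, -45]]
Now row reduce the product.
R2 ← R2 + (9/10)·R1: [0, -18, -117/5]
2 nonzero rows, so rank(BC) = 2.

2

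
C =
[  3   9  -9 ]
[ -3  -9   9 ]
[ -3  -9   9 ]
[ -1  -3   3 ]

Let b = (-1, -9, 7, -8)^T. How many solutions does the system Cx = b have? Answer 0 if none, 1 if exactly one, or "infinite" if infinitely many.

Row reduce the augmented matrix [C | b].
R2 ← R2 + R1: [0, 0, 0, -10]
R3 ← R3 + R1: [0, 0, 0, 6]
R4 ← R4 + (1/3)·R1: [0, 0, 0, -25/3]
R3 ← R3 + (3/5)·R2: [0, 0, 0, 0]
R4 ← R4 − (5/6)·R2: [0, 0, 0, 0]
The echelon form has 2 nonzero rows; the last pivot sits in the augmented column, so rank(C) = 1 but rank([C|b]) = 2.
Since the ranks differ, the system is inconsistent.
It has no solutions.

0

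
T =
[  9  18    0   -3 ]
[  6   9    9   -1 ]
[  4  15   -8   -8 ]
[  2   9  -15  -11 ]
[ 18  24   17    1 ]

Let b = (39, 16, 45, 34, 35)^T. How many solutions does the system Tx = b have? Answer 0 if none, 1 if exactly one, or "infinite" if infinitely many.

Row reduce the augmented matrix [T | b].
R2 ← R2 − (2/3)·R1: [0, -3, 9, 1, -10]
R3 ← R3 − (4/9)·R1: [0, 7, -8, -20/3, 83/3]
R4 ← R4 − (2/9)·R1: [0, 5, -15, -31/3, 76/3]
R5 ← R5 − (2)·R1: [0, -12, 17, 7, -43]
R3 ← R3 + (7/3)·R2: [0, 0, 13, -13/3, 13/3]
R4 ← R4 + (5/3)·R2: [0, 0, 0, -26/3, 26/3]
R5 ← R5 − (4)·R2: [0, 0, -19, 3, -3]
R5 ← R5 + (19/13)·R3: [0, 0, 0, -10/3, 10/3]
R5 ← R5 − (5/13)·R4: [0, 0, 0, 0, 0]
The echelon form has 4 nonzero rows, and every pivot lies in the first 4 columns, so rank(T) = rank([T|b]) = 4.
The system is consistent.
rank = 4 = number of unknowns, so the solution is unique.

1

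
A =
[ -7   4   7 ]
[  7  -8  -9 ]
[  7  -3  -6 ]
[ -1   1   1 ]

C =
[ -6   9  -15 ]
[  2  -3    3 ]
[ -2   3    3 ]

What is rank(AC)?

First compute AC:
[[ 36, -54, 138],
 [-40,  60, -156],
 [-36,  54, -132],
 [  6,  -9,  21]]
Now row reduce the product.
R2 ← R2 + (10/9)·R1: [0, 0, -8/3]
R3 ← R3 + R1: [0, 0, 6]
R4 ← R4 − (1/6)·R1: [0, 0, -2]
R3 ← R3 + (9/4)·R2: [0, 0, 0]
R4 ← R4 − (3/4)·R2: [0, 0, 0]
2 nonzero rows, so rank(AC) = 2.

2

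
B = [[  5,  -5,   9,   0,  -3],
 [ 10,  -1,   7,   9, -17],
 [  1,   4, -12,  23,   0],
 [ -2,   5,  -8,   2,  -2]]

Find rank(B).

4

Row reduce to echelon form.
R2 ← R2 − (2)·R1: [0, 9, -11, 9, -11]
R3 ← R3 − (1/5)·R1: [0, 5, -69/5, 23, 3/5]
R4 ← R4 + (2/5)·R1: [0, 3, -22/5, 2, -16/5]
R3 ← R3 − (5/9)·R2: [0, 0, -346/45, 18, 302/45]
R4 ← R4 − (1/3)·R2: [0, 0, -11/15, -1, 7/15]
R4 ← R4 − (33/346)·R3: [0, 0, 0, -470/173, -30/173]
Echelon form has 4 nonzero rows, so rank(B) = 4.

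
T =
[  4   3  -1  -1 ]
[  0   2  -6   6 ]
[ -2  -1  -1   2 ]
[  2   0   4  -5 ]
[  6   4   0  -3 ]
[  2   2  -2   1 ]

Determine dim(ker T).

Row reduce to echelon form.
R3 ← R3 + (1/2)·R1: [0, 1/2, -3/2, 3/2]
R4 ← R4 − (1/2)·R1: [0, -3/2, 9/2, -9/2]
R5 ← R5 − (3/2)·R1: [0, -1/2, 3/2, -3/2]
R6 ← R6 − (1/2)·R1: [0, 1/2, -3/2, 3/2]
R3 ← R3 − (1/4)·R2: [0, 0, 0, 0]
R4 ← R4 + (3/4)·R2: [0, 0, 0, 0]
R5 ← R5 + (1/4)·R2: [0, 0, 0, 0]
R6 ← R6 − (1/4)·R2: [0, 0, 0, 0]
2 nonzero rows, so rank(T) = 2.
T has 4 columns; by rank–nullity, nullity = 4 − 2 = 2.

2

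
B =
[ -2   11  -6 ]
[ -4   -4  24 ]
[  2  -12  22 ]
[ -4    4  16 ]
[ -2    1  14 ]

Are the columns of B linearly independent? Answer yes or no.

Row reduce B to echelon form.
R2 ← R2 − (2)·R1: [0, -26, 36]
R3 ← R3 + R1: [0, -1, 16]
R4 ← R4 − (2)·R1: [0, -18, 28]
R5 ← R5 − R1: [0, -10, 20]
R3 ← R3 − (1/26)·R2: [0, 0, 190/13]
R4 ← R4 − (9/13)·R2: [0, 0, 40/13]
R5 ← R5 − (5/13)·R2: [0, 0, 80/13]
R4 ← R4 − (4/19)·R3: [0, 0, 0]
R5 ← R5 − (8/19)·R3: [0, 0, 0]
3 pivots among 3 columns.
Every column is a pivot column, so the columns are linearly independent.

yes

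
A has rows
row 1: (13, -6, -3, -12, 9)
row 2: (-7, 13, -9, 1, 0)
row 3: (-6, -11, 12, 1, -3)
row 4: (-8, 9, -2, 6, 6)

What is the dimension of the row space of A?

Row reduce to echelon form.
R2 ← R2 + (7/13)·R1: [0, 127/13, -138/13, -71/13, 63/13]
R3 ← R3 + (6/13)·R1: [0, -179/13, 138/13, -59/13, 15/13]
R4 ← R4 + (8/13)·R1: [0, 69/13, -50/13, -18/13, 150/13]
R3 ← R3 + (179/127)·R2: [0, 0, -552/127, -1554/127, 1014/127]
R4 ← R4 − (69/127)·R2: [0, 0, 244/127, 201/127, 1131/127]
R4 ← R4 + (61/138)·R3: [0, 0, 0, -88/23, 286/23]
Echelon form has 4 nonzero rows, so rank(A) = 4.
The row space has dimension equal to the rank: 4.

4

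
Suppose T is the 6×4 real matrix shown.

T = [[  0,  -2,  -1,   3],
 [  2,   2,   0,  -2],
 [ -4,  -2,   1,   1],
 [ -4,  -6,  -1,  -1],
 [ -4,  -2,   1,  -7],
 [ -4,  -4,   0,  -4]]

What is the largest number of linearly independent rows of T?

Row reduce to echelon form.
Swap R1 ↔ R2
R3 ← R3 + (2)·R1: [0, 2, 1, -3]
R4 ← R4 + (2)·R1: [0, -2, -1, -5]
R5 ← R5 + (2)·R1: [0, 2, 1, -11]
R6 ← R6 + (2)·R1: [0, 0, 0, -8]
R3 ← R3 + R2: [0, 0, 0, 0]
R4 ← R4 − R2: [0, 0, 0, -8]
R5 ← R5 + R2: [0, 0, 0, -8]
Swap R3 ↔ R4
R5 ← R5 − R3: [0, 0, 0, 0]
R6 ← R6 − R3: [0, 0, 0, 0]
Echelon form has 3 nonzero rows, so rank(T) = 3.
The rank gives the maximum number of linearly independent rows: 3.

3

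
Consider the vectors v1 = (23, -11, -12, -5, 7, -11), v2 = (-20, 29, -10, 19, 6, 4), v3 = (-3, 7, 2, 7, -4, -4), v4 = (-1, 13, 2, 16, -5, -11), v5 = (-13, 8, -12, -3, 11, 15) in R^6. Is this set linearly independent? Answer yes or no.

yes

Form the matrix with these vectors as rows and row reduce.
R2 ← R2 + (20/23)·R1: [0, 447/23, -470/23, 337/23, 278/23, -128/23]
R3 ← R3 + (3/23)·R1: [0, 128/23, 10/23, 146/23, -71/23, -125/23]
R4 ← R4 + (1/23)·R1: [0, 288/23, 34/23, 363/23, -108/23, -264/23]
R5 ← R5 + (13/23)·R1: [0, 41/23, -432/23, -134/23, 344/23, 202/23]
R3 ← R3 − (128/447)·R2: [0, 0, 2810/447, 962/447, -2927/447, -1717/447]
R4 ← R4 − (96/149)·R2: [0, 0, 2182/149, 945/149, -1860/149, -1176/149]
R5 ← R5 − (41/447)·R2: [0, 0, -7558/447, -3205/447, 6190/447, 4154/447]
R4 ← R4 − (3273/1405)·R3: [0, 0, 0, 1867/1405, 3893/1405, 1483/1405]
R5 ← R5 + (3779/1405)·R3: [0, 0, 0, -1941/1405, -5289/1405, -1459/1405]
R5 ← R5 + (1941/1867)·R4: [0, 0, 0, 0, -1650/1867, 110/1867]
5 nonzero rows, so the 5 vectors span a space of dimension 5.
Since 5 = 5, the vectors are linearly independent.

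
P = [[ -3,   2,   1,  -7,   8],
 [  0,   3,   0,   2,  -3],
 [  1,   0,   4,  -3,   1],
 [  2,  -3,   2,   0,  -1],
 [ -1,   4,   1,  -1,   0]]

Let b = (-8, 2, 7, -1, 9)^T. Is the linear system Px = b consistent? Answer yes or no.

Row reduce the augmented matrix [P | b].
R3 ← R3 + (1/3)·R1: [0, 2/3, 13/3, -16/3, 11/3, 13/3]
R4 ← R4 + (2/3)·R1: [0, -5/3, 8/3, -14/3, 13/3, -19/3]
R5 ← R5 − (1/3)·R1: [0, 10/3, 2/3, 4/3, -8/3, 35/3]
R3 ← R3 − (2/9)·R2: [0, 0, 13/3, -52/9, 13/3, 35/9]
R4 ← R4 + (5/9)·R2: [0, 0, 8/3, -32/9, 8/3, -47/9]
R5 ← R5 − (10/9)·R2: [0, 0, 2/3, -8/9, 2/3, 85/9]
R4 ← R4 − (8/13)·R3: [0, 0, 0, 0, 0, -99/13]
R5 ← R5 − (2/13)·R3: [0, 0, 0, 0, 0, 115/13]
R5 ← R5 + (115/99)·R4: [0, 0, 0, 0, 0, 0]
The echelon form has 4 nonzero rows; the last pivot sits in the augmented column, so rank(P) = 3 but rank([P|b]) = 4.
Since the ranks differ, the system is inconsistent.

no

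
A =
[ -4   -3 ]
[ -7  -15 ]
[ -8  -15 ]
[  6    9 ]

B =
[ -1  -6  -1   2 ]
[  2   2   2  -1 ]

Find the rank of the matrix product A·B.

First compute AB:
[[ -2,  18,  -2,  -5],
 [-23,  12, -23,   1],
 [-22,  18, -22,  -1],
 [ 12, -18,  12,   3]]
Now row reduce the product.
R2 ← R2 − (23/2)·R1: [0, -195, 0, 117/2]
R3 ← R3 − (11)·R1: [0, -180, 0, 54]
R4 ← R4 + (6)·R1: [0, 90, 0, -27]
R3 ← R3 − (12/13)·R2: [0, 0, 0, 0]
R4 ← R4 + (6/13)·R2: [0, 0, 0, 0]
2 nonzero rows, so rank(AB) = 2.

2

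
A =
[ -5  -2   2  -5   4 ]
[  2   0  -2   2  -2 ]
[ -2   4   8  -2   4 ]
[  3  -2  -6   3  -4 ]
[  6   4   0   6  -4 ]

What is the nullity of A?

Row reduce to echelon form.
R2 ← R2 + (2/5)·R1: [0, -4/5, -6/5, 0, -2/5]
R3 ← R3 − (2/5)·R1: [0, 24/5, 36/5, 0, 12/5]
R4 ← R4 + (3/5)·R1: [0, -16/5, -24/5, 0, -8/5]
R5 ← R5 + (6/5)·R1: [0, 8/5, 12/5, 0, 4/5]
R3 ← R3 + (6)·R2: [0, 0, 0, 0, 0]
R4 ← R4 − (4)·R2: [0, 0, 0, 0, 0]
R5 ← R5 + (2)·R2: [0, 0, 0, 0, 0]
2 nonzero rows, so rank(A) = 2.
A has 5 columns; by rank–nullity, nullity = 5 − 2 = 3.

3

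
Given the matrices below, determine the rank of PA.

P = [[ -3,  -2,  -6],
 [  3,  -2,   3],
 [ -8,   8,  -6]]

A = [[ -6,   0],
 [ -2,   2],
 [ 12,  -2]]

2

First compute PA:
[[-50,   8],
 [ 22, -10],
 [-40,  28]]
Now row reduce the product.
R2 ← R2 + (11/25)·R1: [0, -162/25]
R3 ← R3 − (4/5)·R1: [0, 108/5]
R3 ← R3 + (10/3)·R2: [0, 0]
2 nonzero rows, so rank(PA) = 2.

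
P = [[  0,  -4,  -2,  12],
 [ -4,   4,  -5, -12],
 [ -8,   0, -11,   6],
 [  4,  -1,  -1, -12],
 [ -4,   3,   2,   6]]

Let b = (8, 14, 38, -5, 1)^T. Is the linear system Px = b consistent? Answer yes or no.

Row reduce the augmented matrix [P | b].
Swap R1 ↔ R2
R3 ← R3 − (2)·R1: [0, -8, -1, 30, 10]
R4 ← R4 + R1: [0, 3, -6, -24, 9]
R5 ← R5 − R1: [0, -1, 7, 18, -13]
R3 ← R3 − (2)·R2: [0, 0, 3, 6, -6]
R4 ← R4 + (3/4)·R2: [0, 0, -15/2, -15, 15]
R5 ← R5 − (1/4)·R2: [0, 0, 15/2, 15, -15]
R4 ← R4 + (5/2)·R3: [0, 0, 0, 0, 0]
R5 ← R5 − (5/2)·R3: [0, 0, 0, 0, 0]
The echelon form has 3 nonzero rows, and every pivot lies in the first 4 columns, so rank(P) = rank([P|b]) = 3.
The system is consistent.

yes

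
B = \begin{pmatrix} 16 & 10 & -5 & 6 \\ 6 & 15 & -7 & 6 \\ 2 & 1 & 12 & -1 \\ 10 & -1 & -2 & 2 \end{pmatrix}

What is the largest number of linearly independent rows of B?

Row reduce to echelon form.
R2 ← R2 − (3/8)·R1: [0, 45/4, -41/8, 15/4]
R3 ← R3 − (1/8)·R1: [0, -1/4, 101/8, -7/4]
R4 ← R4 − (5/8)·R1: [0, -29/4, 9/8, -7/4]
R3 ← R3 + (1/45)·R2: [0, 0, 563/45, -5/3]
R4 ← R4 + (29/45)·R2: [0, 0, -98/45, 2/3]
R4 ← R4 + (98/563)·R3: [0, 0, 0, 212/563]
Echelon form has 4 nonzero rows, so rank(B) = 4.
The rank gives the maximum number of linearly independent rows: 4.

4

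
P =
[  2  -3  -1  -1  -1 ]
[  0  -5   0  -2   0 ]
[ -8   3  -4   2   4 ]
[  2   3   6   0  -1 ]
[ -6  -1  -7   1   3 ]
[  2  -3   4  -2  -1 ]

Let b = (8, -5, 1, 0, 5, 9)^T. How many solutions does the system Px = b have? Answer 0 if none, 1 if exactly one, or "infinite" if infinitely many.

Row reduce the augmented matrix [P | b].
R3 ← R3 + (4)·R1: [0, -9, -8, -2, 0, 33]
R4 ← R4 − R1: [0, 6, 7, 1, 0, -8]
R5 ← R5 + (3)·R1: [0, -10, -10, -2, 0, 29]
R6 ← R6 − R1: [0, 0, 5, -1, 0, 1]
R3 ← R3 − (9/5)·R2: [0, 0, -8, 8/5, 0, 42]
R4 ← R4 + (6/5)·R2: [0, 0, 7, -7/5, 0, -14]
R5 ← R5 − (2)·R2: [0, 0, -10, 2, 0, 39]
R4 ← R4 + (7/8)·R3: [0, 0, 0, 0, 0, 91/4]
R5 ← R5 − (5/4)·R3: [0, 0, 0, 0, 0, -27/2]
R6 ← R6 + (5/8)·R3: [0, 0, 0, 0, 0, 109/4]
R5 ← R5 + (54/91)·R4: [0, 0, 0, 0, 0, 0]
R6 ← R6 − (109/91)·R4: [0, 0, 0, 0, 0, 0]
The echelon form has 4 nonzero rows; the last pivot sits in the augmented column, so rank(P) = 3 but rank([P|b]) = 4.
Since the ranks differ, the system is inconsistent.
It has no solutions.

0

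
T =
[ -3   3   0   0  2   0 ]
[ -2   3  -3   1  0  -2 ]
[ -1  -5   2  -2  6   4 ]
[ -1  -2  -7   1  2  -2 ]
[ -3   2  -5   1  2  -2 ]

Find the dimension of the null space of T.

Row reduce to echelon form.
R2 ← R2 − (2/3)·R1: [0, 1, -3, 1, -4/3, -2]
R3 ← R3 − (1/3)·R1: [0, -6, 2, -2, 16/3, 4]
R4 ← R4 − (1/3)·R1: [0, -3, -7, 1, 4/3, -2]
R5 ← R5 − R1: [0, -1, -5, 1, 0, -2]
R3 ← R3 + (6)·R2: [0, 0, -16, 4, -8/3, -8]
R4 ← R4 + (3)·R2: [0, 0, -16, 4, -8/3, -8]
R5 ← R5 + R2: [0, 0, -8, 2, -4/3, -4]
R4 ← R4 − R3: [0, 0, 0, 0, 0, 0]
R5 ← R5 − (1/2)·R3: [0, 0, 0, 0, 0, 0]
3 nonzero rows, so rank(T) = 3.
T has 6 columns; by rank–nullity, nullity = 6 − 3 = 3.

3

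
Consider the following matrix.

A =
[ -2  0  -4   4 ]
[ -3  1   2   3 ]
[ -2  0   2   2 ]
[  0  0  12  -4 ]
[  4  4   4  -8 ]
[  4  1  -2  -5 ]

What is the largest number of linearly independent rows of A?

3

Row reduce to echelon form.
R2 ← R2 − (3/2)·R1: [0, 1, 8, -3]
R3 ← R3 − R1: [0, 0, 6, -2]
R5 ← R5 + (2)·R1: [0, 4, -4, 0]
R6 ← R6 + (2)·R1: [0, 1, -10, 3]
R5 ← R5 − (4)·R2: [0, 0, -36, 12]
R6 ← R6 − R2: [0, 0, -18, 6]
R4 ← R4 − (2)·R3: [0, 0, 0, 0]
R5 ← R5 + (6)·R3: [0, 0, 0, 0]
R6 ← R6 + (3)·R3: [0, 0, 0, 0]
Echelon form has 3 nonzero rows, so rank(A) = 3.
The rank gives the maximum number of linearly independent rows: 3.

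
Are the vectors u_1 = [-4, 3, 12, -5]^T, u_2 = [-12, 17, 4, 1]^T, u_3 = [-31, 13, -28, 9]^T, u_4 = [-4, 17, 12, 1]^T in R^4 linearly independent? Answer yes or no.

Form the matrix with these vectors as rows and row reduce.
R2 ← R2 − (3)·R1: [0, 8, -32, 16]
R3 ← R3 − (31/4)·R1: [0, -41/4, -121, 191/4]
R4 ← R4 − R1: [0, 14, 0, 6]
R3 ← R3 + (41/32)·R2: [0, 0, -162, 273/4]
R4 ← R4 − (7/4)·R2: [0, 0, 56, -22]
R4 ← R4 + (28/81)·R3: [0, 0, 0, 43/27]
4 nonzero rows, so the 4 vectors span a space of dimension 4.
Since 4 = 4, the vectors are linearly independent.

yes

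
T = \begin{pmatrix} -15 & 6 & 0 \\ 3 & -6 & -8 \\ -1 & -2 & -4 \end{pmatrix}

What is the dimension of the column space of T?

Row reduce to echelon form.
R2 ← R2 + (1/5)·R1: [0, -24/5, -8]
R3 ← R3 − (1/15)·R1: [0, -12/5, -4]
R3 ← R3 − (1/2)·R2: [0, 0, 0]
Echelon form has 2 nonzero rows, so rank(T) = 2.
The column space has dimension equal to the rank: 2.

2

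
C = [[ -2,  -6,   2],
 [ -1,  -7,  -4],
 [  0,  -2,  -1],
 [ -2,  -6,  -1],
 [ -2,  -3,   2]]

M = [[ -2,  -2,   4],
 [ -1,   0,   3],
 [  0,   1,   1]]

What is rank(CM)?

2

First compute CM:
[[ 10,   6, -24],
 [  9,  -2, -29],
 [  2,  -1,  -7],
 [ 10,   3, -27],
 [  7,   6, -15]]
Now row reduce the product.
R2 ← R2 − (9/10)·R1: [0, -37/5, -37/5]
R3 ← R3 − (1/5)·R1: [0, -11/5, -11/5]
R4 ← R4 − R1: [0, -3, -3]
R5 ← R5 − (7/10)·R1: [0, 9/5, 9/5]
R3 ← R3 − (11/37)·R2: [0, 0, 0]
R4 ← R4 − (15/37)·R2: [0, 0, 0]
R5 ← R5 + (9/37)·R2: [0, 0, 0]
2 nonzero rows, so rank(CM) = 2.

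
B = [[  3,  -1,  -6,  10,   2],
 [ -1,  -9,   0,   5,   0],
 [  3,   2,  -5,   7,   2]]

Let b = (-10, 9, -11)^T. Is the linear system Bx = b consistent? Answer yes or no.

yes

Row reduce the augmented matrix [B | b].
R2 ← R2 + (1/3)·R1: [0, -28/3, -2, 25/3, 2/3, 17/3]
R3 ← R3 − R1: [0, 3, 1, -3, 0, -1]
R3 ← R3 + (9/28)·R2: [0, 0, 5/14, -9/28, 3/14, 23/28]
The echelon form has 3 nonzero rows, and every pivot lies in the first 5 columns, so rank(B) = rank([B|b]) = 3.
The system is consistent.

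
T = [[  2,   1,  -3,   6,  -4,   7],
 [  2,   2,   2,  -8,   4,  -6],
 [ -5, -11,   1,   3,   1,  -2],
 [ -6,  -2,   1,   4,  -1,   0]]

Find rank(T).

Row reduce to echelon form.
R2 ← R2 − R1: [0, 1, 5, -14, 8, -13]
R3 ← R3 + (5/2)·R1: [0, -17/2, -13/2, 18, -9, 31/2]
R4 ← R4 + (3)·R1: [0, 1, -8, 22, -13, 21]
R3 ← R3 + (17/2)·R2: [0, 0, 36, -101, 59, -95]
R4 ← R4 − R2: [0, 0, -13, 36, -21, 34]
R4 ← R4 + (13/36)·R3: [0, 0, 0, -17/36, 11/36, -11/36]
Echelon form has 4 nonzero rows, so rank(T) = 4.

4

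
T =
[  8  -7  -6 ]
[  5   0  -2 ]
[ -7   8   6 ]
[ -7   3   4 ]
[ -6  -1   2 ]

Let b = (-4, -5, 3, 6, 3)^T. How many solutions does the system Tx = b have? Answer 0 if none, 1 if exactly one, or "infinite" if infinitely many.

Row reduce the augmented matrix [T | b].
R2 ← R2 − (5/8)·R1: [0, 35/8, 7/4, -5/2]
R3 ← R3 + (7/8)·R1: [0, 15/8, 3/4, -1/2]
R4 ← R4 + (7/8)·R1: [0, -25/8, -5/4, 5/2]
R5 ← R5 + (3/4)·R1: [0, -25/4, -5/2, 0]
R3 ← R3 − (3/7)·R2: [0, 0, 0, 4/7]
R4 ← R4 + (5/7)·R2: [0, 0, 0, 5/7]
R5 ← R5 + (10/7)·R2: [0, 0, 0, -25/7]
R4 ← R4 − (5/4)·R3: [0, 0, 0, 0]
R5 ← R5 + (25/4)·R3: [0, 0, 0, 0]
The echelon form has 3 nonzero rows; the last pivot sits in the augmented column, so rank(T) = 2 but rank([T|b]) = 3.
Since the ranks differ, the system is inconsistent.
It has no solutions.

0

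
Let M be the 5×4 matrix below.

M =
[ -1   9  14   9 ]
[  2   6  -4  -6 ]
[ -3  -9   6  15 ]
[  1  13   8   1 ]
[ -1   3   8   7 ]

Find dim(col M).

3

Row reduce to echelon form.
R2 ← R2 + (2)·R1: [0, 24, 24, 12]
R3 ← R3 − (3)·R1: [0, -36, -36, -12]
R4 ← R4 + R1: [0, 22, 22, 10]
R5 ← R5 − R1: [0, -6, -6, -2]
R3 ← R3 + (3/2)·R2: [0, 0, 0, 6]
R4 ← R4 − (11/12)·R2: [0, 0, 0, -1]
R5 ← R5 + (1/4)·R2: [0, 0, 0, 1]
R4 ← R4 + (1/6)·R3: [0, 0, 0, 0]
R5 ← R5 − (1/6)·R3: [0, 0, 0, 0]
Echelon form has 3 nonzero rows, so rank(M) = 3.
The column space has dimension equal to the rank: 3.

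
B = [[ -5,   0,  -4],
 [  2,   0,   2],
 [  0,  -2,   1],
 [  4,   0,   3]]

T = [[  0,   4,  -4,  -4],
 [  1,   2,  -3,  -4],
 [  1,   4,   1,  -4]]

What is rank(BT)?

3

First compute BT:
[[ -4, -36,  16,  36],
 [  2,  16,  -6, -16],
 [ -1,   0,   7,   4],
 [  3,  28, -13, -28]]
Now row reduce the product.
R2 ← R2 + (1/2)·R1: [0, -2, 2, 2]
R3 ← R3 − (1/4)·R1: [0, 9, 3, -5]
R4 ← R4 + (3/4)·R1: [0, 1, -1, -1]
R3 ← R3 + (9/2)·R2: [0, 0, 12, 4]
R4 ← R4 + (1/2)·R2: [0, 0, 0, 0]
3 nonzero rows, so rank(BT) = 3.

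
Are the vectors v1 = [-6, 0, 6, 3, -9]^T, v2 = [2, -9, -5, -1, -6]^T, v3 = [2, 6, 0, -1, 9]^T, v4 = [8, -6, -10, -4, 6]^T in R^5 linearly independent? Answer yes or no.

no

Form the matrix with these vectors as rows and row reduce.
R2 ← R2 + (1/3)·R1: [0, -9, -3, 0, -9]
R3 ← R3 + (1/3)·R1: [0, 6, 2, 0, 6]
R4 ← R4 + (4/3)·R1: [0, -6, -2, 0, -6]
R3 ← R3 + (2/3)·R2: [0, 0, 0, 0, 0]
R4 ← R4 − (2/3)·R2: [0, 0, 0, 0, 0]
2 nonzero rows, so the 4 vectors span a space of dimension 2.
Since 2 < 4, the vectors are linearly dependent.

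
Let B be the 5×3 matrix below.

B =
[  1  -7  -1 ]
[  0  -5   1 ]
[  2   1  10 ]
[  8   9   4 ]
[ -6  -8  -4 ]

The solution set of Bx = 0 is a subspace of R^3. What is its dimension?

Row reduce to echelon form.
R3 ← R3 − (2)·R1: [0, 15, 12]
R4 ← R4 − (8)·R1: [0, 65, 12]
R5 ← R5 + (6)·R1: [0, -50, -10]
R3 ← R3 + (3)·R2: [0, 0, 15]
R4 ← R4 + (13)·R2: [0, 0, 25]
R5 ← R5 − (10)·R2: [0, 0, -20]
R4 ← R4 − (5/3)·R3: [0, 0, 0]
R5 ← R5 + (4/3)·R3: [0, 0, 0]
3 nonzero rows, so rank(B) = 3.
B has 3 columns; by rank–nullity, nullity = 3 − 3 = 0.

0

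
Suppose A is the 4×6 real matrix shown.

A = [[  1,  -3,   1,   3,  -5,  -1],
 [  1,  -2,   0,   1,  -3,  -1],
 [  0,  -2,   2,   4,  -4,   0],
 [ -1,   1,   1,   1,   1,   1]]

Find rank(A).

2

Row reduce to echelon form.
R2 ← R2 − R1: [0, 1, -1, -2, 2, 0]
R4 ← R4 + R1: [0, -2, 2, 4, -4, 0]
R3 ← R3 + (2)·R2: [0, 0, 0, 0, 0, 0]
R4 ← R4 + (2)·R2: [0, 0, 0, 0, 0, 0]
Echelon form has 2 nonzero rows, so rank(A) = 2.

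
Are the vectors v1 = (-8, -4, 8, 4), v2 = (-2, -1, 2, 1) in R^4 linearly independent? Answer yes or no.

no

Form the matrix with these vectors as rows and row reduce.
R2 ← R2 − (1/4)·R1: [0, 0, 0, 0]
1 nonzero row, so the 2 vectors span a space of dimension 1.
Since 1 < 2, the vectors are linearly dependent.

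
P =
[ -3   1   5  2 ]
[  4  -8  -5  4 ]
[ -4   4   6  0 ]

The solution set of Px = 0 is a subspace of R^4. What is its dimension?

Row reduce to echelon form.
R2 ← R2 + (4/3)·R1: [0, -20/3, 5/3, 20/3]
R3 ← R3 − (4/3)·R1: [0, 8/3, -2/3, -8/3]
R3 ← R3 + (2/5)·R2: [0, 0, 0, 0]
2 nonzero rows, so rank(P) = 2.
P has 4 columns; by rank–nullity, nullity = 4 − 2 = 2.

2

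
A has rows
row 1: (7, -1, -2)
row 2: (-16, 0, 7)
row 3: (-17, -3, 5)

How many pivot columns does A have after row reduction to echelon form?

Row reduce to echelon form.
R2 ← R2 + (16/7)·R1: [0, -16/7, 17/7]
R3 ← R3 + (17/7)·R1: [0, -38/7, 1/7]
R3 ← R3 − (19/8)·R2: [0, 0, -45/8]
Echelon form has 3 nonzero rows, so rank(A) = 3.
Each nonzero row contributes one pivot column: 3 pivot columns.

3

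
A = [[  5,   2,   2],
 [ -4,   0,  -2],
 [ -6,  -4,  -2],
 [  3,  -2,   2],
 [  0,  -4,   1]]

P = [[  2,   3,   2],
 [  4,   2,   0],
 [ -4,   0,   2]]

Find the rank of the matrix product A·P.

First compute AP:
[[ 10,  19,  14],
 [  0, -12, -12],
 [-20, -26, -16],
 [-10,   5,  10],
 [-20,  -8,   2]]
Now row reduce the product.
R3 ← R3 + (2)·R1: [0, 12, 12]
R4 ← R4 + R1: [0, 24, 24]
R5 ← R5 + (2)·R1: [0, 30, 30]
R3 ← R3 + R2: [0, 0, 0]
R4 ← R4 + (2)·R2: [0, 0, 0]
R5 ← R5 + (5/2)·R2: [0, 0, 0]
2 nonzero rows, so rank(AP) = 2.

2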